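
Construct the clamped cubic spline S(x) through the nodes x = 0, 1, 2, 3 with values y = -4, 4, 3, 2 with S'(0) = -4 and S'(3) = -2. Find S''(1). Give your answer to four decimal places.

Write M_i for S''(x_i). With h_i = 1, 1, 1 and divided differences Δ_i = 8, -1, -1, the continuity of S' gives the tridiagonal system
  1·M_0 + 4·M_1 + 1·M_2 = 6(Δ_1 - Δ_0) = -54
  1·M_1 + 4·M_2 + 1·M_3 = 6(Δ_2 - Δ_1) = 0
Clamped end conditions give two more equations: 2h_0·M_0 + h_0·M_1 = 6(Δ_0 - S'(0)) = 72 and h_2·M_2 + 2h_2·M_3 = 6(S'(3) - Δ_2) = -6.
Solving the tridiagonal system: M_0 = 752/15, M_1 = -424/15, M_2 = 134/15, M_3 = -112/15.

-28.2667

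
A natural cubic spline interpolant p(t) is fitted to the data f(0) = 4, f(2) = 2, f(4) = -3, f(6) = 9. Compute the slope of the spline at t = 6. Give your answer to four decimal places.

8.3667

Put m_i = p'' at the i-th knot. Here h = (2, 2, 2) and Δ = (-1, -5/2, 6), so the interior equations h_(i-1)·m_(i-1) + 2(h_(i-1)+h_i)·m_i + h_i·m_(i+1) = 6(Δ_i − Δ_(i-1)) read
  2·m_0 + 8·m_1 + 2·m_2 = 6(Δ_1 - Δ_0) = -9
  2·m_1 + 8·m_2 + 2·m_3 = 6(Δ_2 - Δ_1) = 51
Natural end conditions: m_0 = m_3 = 0.
Forward elimination and back-substitution give m_0 = 0, m_1 = -29/10, m_2 = 71/10, m_3 = 0.
On [4, 6], p'(t) = b_2 + 2c_2·(t - 4) + 3d_2·(t - 4)² with b_2 = Δ_2 - h_2(2m_2 + m_3)/6 = 19/15, c_2 = m_2/2 = 71/20, d_2 = (m_3 - m_2)/(6h_2) = -71/120. So p'(6) = 251/30.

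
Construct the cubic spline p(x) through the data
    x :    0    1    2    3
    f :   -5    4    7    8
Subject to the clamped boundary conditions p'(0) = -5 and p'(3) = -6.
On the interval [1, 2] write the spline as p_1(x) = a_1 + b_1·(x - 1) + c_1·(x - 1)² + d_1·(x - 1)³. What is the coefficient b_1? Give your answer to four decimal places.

Let m_i = p''(x_i). Step sizes h_i = 1, 1, 1; slopes of the chords Δ_i = (y_(i+1) - y_i)/h_i = 9, 3, 1.
  1·m_0 + 4·m_1 + 1·m_2 = 6(Δ_1 - Δ_0) = -36
  1·m_1 + 4·m_2 + 1·m_3 = 6(Δ_2 - Δ_1) = -12
Clamped end conditions give two more equations: 2h_0·m_0 + h_0·m_1 = 6(Δ_0 - p'(0)) = 84 and h_2·m_2 + 2h_2·m_3 = 6(p'(3) - Δ_2) = -42.
Forward elimination and back-substitution give m_0 = 818/15, m_1 = -376/15, m_2 = 146/15, m_3 = -388/15.
On [1, 2], with p_1(x) = a_1 + b_1·(x - 1) + c_1·(x - 1)² + d_1·(x - 1)³: c_1 = m_1/2 = -188/15, d_1 = (m_2 - m_1)/(6h_1) = 29/5, b_1 = Δ_1 - h_1(2m_1 + m_2)/6 = 146/15.

9.7333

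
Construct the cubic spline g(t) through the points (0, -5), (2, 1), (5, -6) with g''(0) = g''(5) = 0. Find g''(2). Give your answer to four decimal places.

Write M_i for g''(x_i). With h_i = 2, 3 and divided differences Δ_i = 3, -7/3, the continuity of g' gives the tridiagonal system
  2·M_0 + 10·M_1 + 3·M_2 = 6(Δ_1 - Δ_0) = -32
Natural end conditions: M_0 = M_2 = 0.
Solving: M_0 = 0, M_1 = -16/5, M_2 = 0.

-3.2000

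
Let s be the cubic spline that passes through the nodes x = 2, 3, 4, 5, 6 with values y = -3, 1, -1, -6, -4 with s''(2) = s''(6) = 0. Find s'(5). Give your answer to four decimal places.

-1.9643

With m_i denoting the second derivative at x_i, h_i = 1, 1, 1, 1, and Δ_i = (y_(i+1) − y_i)/h_i = 4, -2, -5, 2:
  1·m_0 + 4·m_1 + 1·m_2 = 6(Δ_1 - Δ_0) = -36
  1·m_1 + 4·m_2 + 1·m_3 = 6(Δ_2 - Δ_1) = -18
  1·m_2 + 4·m_3 + 1·m_4 = 6(Δ_3 - Δ_2) = 42
Natural end conditions: m_0 = m_4 = 0.
Forward elimination and back-substitution give m_0 = 0, m_1 = -213/28, m_2 = -39/7, m_3 = 333/28, m_4 = 0.
On [5, 6], s'(x) = b_3 + 2c_3·(x - 5) + 3d_3·(x - 5)² with b_3 = Δ_3 - h_3(2m_3 + m_4)/6 = -55/28, c_3 = m_3/2 = 333/56, d_3 = (m_4 - m_3)/(6h_3) = -111/56. So s'(5) = -55/28.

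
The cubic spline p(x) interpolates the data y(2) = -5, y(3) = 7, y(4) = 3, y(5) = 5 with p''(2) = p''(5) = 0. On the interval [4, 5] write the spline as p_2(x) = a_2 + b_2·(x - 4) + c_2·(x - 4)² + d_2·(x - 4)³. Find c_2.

Put σ_i = p'' at the i-th knot. Here h = (1, 1, 1) and Δ = (12, -4, 2), so the interior equations h_(i-1)·σ_(i-1) + 2(h_(i-1)+h_i)·σ_i + h_i·σ_(i+1) = 6(Δ_i − Δ_(i-1)) read
  1·σ_0 + 4·σ_1 + 1·σ_2 = 6(Δ_1 - Δ_0) = -96
  1·σ_1 + 4·σ_2 + 1·σ_3 = 6(Δ_2 - Δ_1) = 36
Natural end conditions: σ_0 = σ_3 = 0.
Solving the tridiagonal system: σ_0 = 0, σ_1 = -28, σ_2 = 16, σ_3 = 0.
On [4, 5], with p_2(x) = a_2 + b_2·(x - 4) + c_2·(x - 4)² + d_2·(x - 4)³: c_2 = σ_2/2 = 8, d_2 = (σ_3 - σ_2)/(6h_2) = -8/3, b_2 = Δ_2 - h_2(2σ_2 + σ_3)/6 = -10/3.

8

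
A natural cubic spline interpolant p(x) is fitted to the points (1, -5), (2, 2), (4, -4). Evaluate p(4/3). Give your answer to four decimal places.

-2.1728

With σ_i denoting the second derivative at x_i, h_i = 1, 2, and Δ_i = (y_(i+1) − y_i)/h_i = 7, -3:
  1·σ_0 + 6·σ_1 + 2·σ_2 = 6(Δ_1 - Δ_0) = -60
Natural end conditions: σ_0 = σ_2 = 0.
Solving the tridiagonal system: σ_0 = 0, σ_1 = -10, σ_2 = 0.
On [1, 2], p(x) = -5 + 26/3·(x - 1) + 0·(x - 1)² - 5/3·(x - 1)³.
With (x - 1) = 1/3: p(4/3) = -176/81.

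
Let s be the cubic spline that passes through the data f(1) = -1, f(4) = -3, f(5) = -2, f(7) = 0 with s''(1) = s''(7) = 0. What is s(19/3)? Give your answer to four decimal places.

Put m_i = s'' at the i-th knot. Here h = (3, 1, 2) and Δ = (-2/3, 1, 1), so the interior equations h_(i-1)·m_(i-1) + 2(h_(i-1)+h_i)·m_i + h_i·m_(i+1) = 6(Δ_i − Δ_(i-1)) read
  3·m_0 + 8·m_1 + 1·m_2 = 6(Δ_1 - Δ_0) = 10
  1·m_1 + 6·m_2 + 2·m_3 = 6(Δ_2 - Δ_1) = 0
Natural end conditions: m_0 = m_3 = 0.
Solving the tridiagonal system: m_0 = 0, m_1 = 60/47, m_2 = -10/47, m_3 = 0.
On [5, 7], s(t) = -2 + 161/141·(t - 5) - 5/47·(t - 5)² + 5/282·(t - 5)³.
With (t - 5) = 4/3: s(19/3) = -2378/3807.

-0.6246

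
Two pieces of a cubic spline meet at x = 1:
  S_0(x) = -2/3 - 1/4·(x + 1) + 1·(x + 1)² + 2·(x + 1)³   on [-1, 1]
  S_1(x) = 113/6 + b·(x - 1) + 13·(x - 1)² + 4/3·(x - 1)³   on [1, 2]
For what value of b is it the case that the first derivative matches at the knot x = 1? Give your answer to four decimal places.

S_0'(x) = -1/4 + 2·(x + 1) + 6·(x + 1)², so S_0'(1) = 111/4. On the right, S_1'(1) = b, so b = 111/4.

27.7500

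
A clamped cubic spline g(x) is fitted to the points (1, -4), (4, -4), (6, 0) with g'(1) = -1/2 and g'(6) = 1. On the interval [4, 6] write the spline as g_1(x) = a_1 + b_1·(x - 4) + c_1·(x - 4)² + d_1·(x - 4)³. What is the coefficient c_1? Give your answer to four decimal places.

0.9000

Let M_i = g''(x_i). Step sizes h_i = 3, 2; slopes of the chords Δ_i = (y_(i+1) - y_i)/h_i = 0, 2.
  3·M_0 + 10·M_1 + 2·M_2 = 6(Δ_1 - Δ_0) = 12
Clamped end conditions give two more equations: 2h_0·M_0 + h_0·M_1 = 6(Δ_0 - g'(1)) = 3 and h_1·M_1 + 2h_1·M_2 = 6(g'(6) - Δ_1) = -6.
Solving: M_0 = -2/5, M_1 = 9/5, M_2 = -12/5.
On [4, 6], with g_1(x) = a_1 + b_1·(x - 4) + c_1·(x - 4)² + d_1·(x - 4)³: c_1 = M_1/2 = 9/10, d_1 = (M_2 - M_1)/(6h_1) = -7/20, b_1 = Δ_1 - h_1(2M_1 + M_2)/6 = 8/5.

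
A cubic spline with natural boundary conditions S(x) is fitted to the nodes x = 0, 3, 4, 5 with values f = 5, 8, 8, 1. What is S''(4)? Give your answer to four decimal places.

-10.6452

Write σ_i for S''(x_i). With h_i = 3, 1, 1 and divided differences Δ_i = 1, 0, -7, the continuity of S' gives the tridiagonal system
  3·σ_0 + 8·σ_1 + 1·σ_2 = 6(Δ_1 - Δ_0) = -6
  1·σ_1 + 4·σ_2 + 1·σ_3 = 6(Δ_2 - Δ_1) = -42
Natural end conditions: σ_0 = σ_3 = 0.
Forward elimination and back-substitution give σ_0 = 0, σ_1 = 18/31, σ_2 = -330/31, σ_3 = 0.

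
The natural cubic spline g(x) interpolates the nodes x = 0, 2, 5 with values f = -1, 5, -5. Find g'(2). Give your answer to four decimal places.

Let M_i = g''(x_i). Step sizes h_i = 2, 3; slopes of the chords Δ_i = (y_(i+1) - y_i)/h_i = 3, -10/3.
  2·M_0 + 10·M_1 + 3·M_2 = 6(Δ_1 - Δ_0) = -38
Natural end conditions: M_0 = M_2 = 0.
Solving the tridiagonal system: M_0 = 0, M_1 = -19/5, M_2 = 0.
On [2, 5], g'(x) = b_1 + 2c_1·(x - 2) + 3d_1·(x - 2)² with b_1 = Δ_1 - h_1(2M_1 + M_2)/6 = 7/15, c_1 = M_1/2 = -19/10, d_1 = (M_2 - M_1)/(6h_1) = 19/90. So g'(2) = 7/15.

0.4667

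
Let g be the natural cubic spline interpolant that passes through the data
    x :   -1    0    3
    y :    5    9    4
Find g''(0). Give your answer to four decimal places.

-4.2500

Let M_i = g''(x_i). Step sizes h_i = 1, 3; slopes of the chords Δ_i = (y_(i+1) - y_i)/h_i = 4, -5/3.
  1·M_0 + 8·M_1 + 3·M_2 = 6(Δ_1 - Δ_0) = -34
Natural end conditions: M_0 = M_2 = 0.
Forward elimination and back-substitution give M_0 = 0, M_1 = -17/4, M_2 = 0.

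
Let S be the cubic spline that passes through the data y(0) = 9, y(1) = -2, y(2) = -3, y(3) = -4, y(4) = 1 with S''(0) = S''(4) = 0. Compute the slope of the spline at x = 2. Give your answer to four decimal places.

Put M_i = S'' at the i-th knot. Here h = (1, 1, 1, 1) and Δ = (-11, -1, -1, 5), so the interior equations h_(i-1)·M_(i-1) + 2(h_(i-1)+h_i)·M_i + h_i·M_(i+1) = 6(Δ_i − Δ_(i-1)) read
  1·M_0 + 4·M_1 + 1·M_2 = 6(Δ_1 - Δ_0) = 60
  1·M_1 + 4·M_2 + 1·M_3 = 6(Δ_2 - Δ_1) = 0
  1·M_2 + 4·M_3 + 1·M_4 = 6(Δ_3 - Δ_2) = 36
Natural end conditions: M_0 = M_4 = 0.
Solving the tridiagonal system: M_0 = 0, M_1 = 117/7, M_2 = -48/7, M_3 = 75/7, M_4 = 0.
On [2, 3], S'(x) = b_2 + 2c_2·(x - 2) + 3d_2·(x - 2)² with b_2 = Δ_2 - h_2(2M_2 + M_3)/6 = -1/2, c_2 = M_2/2 = -24/7, d_2 = (M_3 - M_2)/(6h_2) = 41/14. So S'(2) = -1/2.

-0.5000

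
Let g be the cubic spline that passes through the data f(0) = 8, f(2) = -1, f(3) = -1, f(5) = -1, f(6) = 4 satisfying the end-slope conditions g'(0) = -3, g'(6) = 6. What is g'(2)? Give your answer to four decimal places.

Put M_i = g'' at the i-th knot. Here h = (2, 1, 2, 1) and Δ = (-9/2, 0, 0, 5), so the interior equations h_(i-1)·M_(i-1) + 2(h_(i-1)+h_i)·M_i + h_i·M_(i+1) = 6(Δ_i − Δ_(i-1)) read
  2·M_0 + 6·M_1 + 1·M_2 = 6(Δ_1 - Δ_0) = 27
  1·M_1 + 6·M_2 + 2·M_3 = 6(Δ_2 - Δ_1) = 0
  2·M_2 + 6·M_3 + 1·M_4 = 6(Δ_3 - Δ_2) = 30
Clamped end conditions give two more equations: 2h_0·M_0 + h_0·M_1 = 6(Δ_0 - g'(0)) = -9 and h_3·M_3 + 2h_3·M_4 = 6(g'(6) - Δ_3) = 6.
Forward elimination and back-substitution give M_0 = -709/124, M_1 = 215/31, M_2 = -197/62, M_3 = 188/31, M_4 = -1/31.
On [2, 3], g'(x) = b_1 + 2c_1·(x - 2) + 3d_1·(x - 2)² with b_1 = Δ_1 - h_1(2M_1 + M_2)/6 = -221/124, c_1 = M_1/2 = 215/62, d_1 = (M_2 - M_1)/(6h_1) = -209/124. So g'(2) = -221/124.

-1.7823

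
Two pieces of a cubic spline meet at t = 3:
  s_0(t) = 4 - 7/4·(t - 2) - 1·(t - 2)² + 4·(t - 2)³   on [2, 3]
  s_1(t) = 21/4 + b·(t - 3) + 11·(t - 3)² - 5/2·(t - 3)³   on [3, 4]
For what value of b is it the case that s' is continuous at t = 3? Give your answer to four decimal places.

8.2500

s_0'(t) = -7/4 - 2·(t - 2) + 12·(t - 2)², so s_0'(3) = 33/4. On the right, s_1'(3) = b, so b = 33/4.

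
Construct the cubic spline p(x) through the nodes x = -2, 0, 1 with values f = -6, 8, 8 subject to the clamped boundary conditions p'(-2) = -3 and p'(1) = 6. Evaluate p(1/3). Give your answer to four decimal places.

Put M_i = p'' at the i-th knot. Here h = (2, 1) and Δ = (7, 0), so the interior equations h_(i-1)·M_(i-1) + 2(h_(i-1)+h_i)·M_i + h_i·M_(i+1) = 6(Δ_i − Δ_(i-1)) read
  2·M_0 + 6·M_1 + 1·M_2 = 6(Δ_1 - Δ_0) = -42
Clamped end conditions give two more equations: 2h_0·M_0 + h_0·M_1 = 6(Δ_0 - p'(-2)) = 60 and h_1·M_1 + 2h_1·M_2 = 6(p'(1) - Δ_1) = 36.
Solving: M_0 = 25, M_1 = -20, M_2 = 28.
On [0, 1], p(x) = 8 + 2·x - 10·x² + 8·x³.
With x = 1/3: p(1/3) = 212/27.

7.8519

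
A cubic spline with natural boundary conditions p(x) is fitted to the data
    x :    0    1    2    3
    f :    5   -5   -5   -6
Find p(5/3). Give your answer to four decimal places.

-5.4642

With M_i denoting the second derivative at x_i, h_i = 1, 1, 1, and Δ_i = (y_(i+1) − y_i)/h_i = -10, 0, -1:
  1·M_0 + 4·M_1 + 1·M_2 = 6(Δ_1 - Δ_0) = 60
  1·M_1 + 4·M_2 + 1·M_3 = 6(Δ_2 - Δ_1) = -6
Natural end conditions: M_0 = M_3 = 0.
Forward elimination and back-substitution give M_0 = 0, M_1 = 82/5, M_2 = -28/5, M_3 = 0.
On [1, 2], p(x) = -5 - 68/15·(x - 1) + 41/5·(x - 1)² - 11/3·(x - 1)³.
With (x - 1) = 2/3: p(5/3) = -2213/405.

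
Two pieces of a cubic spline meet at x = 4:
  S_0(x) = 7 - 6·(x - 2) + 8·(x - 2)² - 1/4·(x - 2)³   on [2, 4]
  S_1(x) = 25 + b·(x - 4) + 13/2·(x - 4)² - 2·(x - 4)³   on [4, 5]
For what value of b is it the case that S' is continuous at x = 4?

23

S_0'(x) = -6 + 16·(x - 2) - 3/4·(x - 2)², so S_0'(4) = 23. On the right, S_1'(4) = b, so b = 23.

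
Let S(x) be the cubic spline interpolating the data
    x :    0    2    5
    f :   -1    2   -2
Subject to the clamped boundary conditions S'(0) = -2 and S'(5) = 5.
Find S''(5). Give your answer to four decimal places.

9.4333

Write σ_i for S''(x_i). With h_i = 2, 3 and divided differences Δ_i = 3/2, -4/3, the continuity of S' gives the tridiagonal system
  2·σ_0 + 10·σ_1 + 3·σ_2 = 6(Δ_1 - Δ_0) = -17
Clamped end conditions give two more equations: 2h_0·σ_0 + h_0·σ_1 = 6(Δ_0 - S'(0)) = 21 and h_1·σ_1 + 2h_1·σ_2 = 6(S'(5) - Δ_1) = 38.
Hence σ_0 = 167/20, σ_1 = -31/5, σ_2 = 283/30.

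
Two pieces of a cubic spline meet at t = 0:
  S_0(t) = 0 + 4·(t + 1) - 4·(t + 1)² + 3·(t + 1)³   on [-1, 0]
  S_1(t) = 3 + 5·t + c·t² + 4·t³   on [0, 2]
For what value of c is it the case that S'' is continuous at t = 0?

S_0''(t) = -8 + 18·(t + 1), so S_0''(0) = 10. On the right, S_1''(0) = 2c, so c = 5.

5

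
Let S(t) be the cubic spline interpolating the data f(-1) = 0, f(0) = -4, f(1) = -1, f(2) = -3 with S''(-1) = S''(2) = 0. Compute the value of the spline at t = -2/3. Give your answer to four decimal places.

Put m_i = S'' at the i-th knot. Here h = (1, 1, 1) and Δ = (-4, 3, -2), so the interior equations h_(i-1)·m_(i-1) + 2(h_(i-1)+h_i)·m_i + h_i·m_(i+1) = 6(Δ_i − Δ_(i-1)) read
  1·m_0 + 4·m_1 + 1·m_2 = 6(Δ_1 - Δ_0) = 42
  1·m_1 + 4·m_2 + 1·m_3 = 6(Δ_2 - Δ_1) = -30
Natural end conditions: m_0 = m_3 = 0.
Hence m_0 = 0, m_1 = 66/5, m_2 = -54/5, m_3 = 0.
On [-1, 0], S(t) = 0 - 31/5·(t + 1) + 0·(t + 1)² + 11/5·(t + 1)³.
With (t + 1) = 1/3: S(-2/3) = -268/135.

-1.9852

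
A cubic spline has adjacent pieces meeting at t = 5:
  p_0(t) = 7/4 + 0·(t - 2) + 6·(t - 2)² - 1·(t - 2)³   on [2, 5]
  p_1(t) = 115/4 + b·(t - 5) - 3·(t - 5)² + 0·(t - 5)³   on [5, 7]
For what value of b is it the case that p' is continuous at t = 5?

p_0'(t) = 0 + 12·(t - 2) - 3·(t - 2)², so p_0'(5) = 9. On the right, p_1'(5) = b, so b = 9.

9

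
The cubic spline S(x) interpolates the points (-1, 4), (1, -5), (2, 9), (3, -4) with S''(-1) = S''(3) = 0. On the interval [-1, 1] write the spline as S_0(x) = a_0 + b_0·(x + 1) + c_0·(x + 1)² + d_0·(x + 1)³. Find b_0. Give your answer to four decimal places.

Let M_i = S''(x_i). Step sizes h_i = 2, 1, 1; slopes of the chords Δ_i = (y_(i+1) - y_i)/h_i = -9/2, 14, -13.
  2·M_0 + 6·M_1 + 1·M_2 = 6(Δ_1 - Δ_0) = 111
  1·M_1 + 4·M_2 + 1·M_3 = 6(Δ_2 - Δ_1) = -162
Natural end conditions: M_0 = M_3 = 0.
Solving the tridiagonal system: M_0 = 0, M_1 = 606/23, M_2 = -1083/23, M_3 = 0.
On [-1, 1], with S_0(x) = a_0 + b_0·(x + 1) + c_0·(x + 1)² + d_0·(x + 1)³: c_0 = M_0/2 = 0, d_0 = (M_1 - M_0)/(6h_0) = 101/46, b_0 = Δ_0 - h_0(2M_0 + M_1)/6 = -611/46.

-13.2826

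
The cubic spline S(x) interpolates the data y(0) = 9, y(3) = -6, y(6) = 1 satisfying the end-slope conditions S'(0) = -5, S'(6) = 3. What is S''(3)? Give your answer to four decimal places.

4.6667

With σ_i denoting the second derivative at x_i, h_i = 3, 3, and Δ_i = (y_(i+1) − y_i)/h_i = -5, 7/3:
  3·σ_0 + 12·σ_1 + 3·σ_2 = 6(Δ_1 - Δ_0) = 44
Clamped end conditions give two more equations: 2h_0·σ_0 + h_0·σ_1 = 6(Δ_0 - S'(0)) = 0 and h_1·σ_1 + 2h_1·σ_2 = 6(S'(6) - Δ_1) = 4.
Forward elimination and back-substitution give σ_0 = -7/3, σ_1 = 14/3, σ_2 = -5/3.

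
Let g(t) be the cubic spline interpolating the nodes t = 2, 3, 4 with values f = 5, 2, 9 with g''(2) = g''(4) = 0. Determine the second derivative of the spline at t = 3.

Put M_i = g'' at the i-th knot. Here h = (1, 1) and Δ = (-3, 7), so the interior equations h_(i-1)·M_(i-1) + 2(h_(i-1)+h_i)·M_i + h_i·M_(i+1) = 6(Δ_i − Δ_(i-1)) read
  1·M_0 + 4·M_1 + 1·M_2 = 6(Δ_1 - Δ_0) = 60
Natural end conditions: M_0 = M_2 = 0.
Solving the tridiagonal system: M_0 = 0, M_1 = 15, M_2 = 0.

15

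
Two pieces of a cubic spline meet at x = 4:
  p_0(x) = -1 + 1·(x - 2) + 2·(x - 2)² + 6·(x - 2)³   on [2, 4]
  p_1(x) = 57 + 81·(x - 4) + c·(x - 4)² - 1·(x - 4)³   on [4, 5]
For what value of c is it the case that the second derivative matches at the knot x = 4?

38

p_0''(x) = 4 + 36·(x - 2), so p_0''(4) = 76. On the right, p_1''(4) = 2c, so c = 38.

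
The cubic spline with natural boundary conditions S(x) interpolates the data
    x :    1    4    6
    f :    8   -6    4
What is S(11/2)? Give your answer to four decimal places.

With m_i denoting the second derivative at x_i, h_i = 3, 2, and Δ_i = (y_(i+1) − y_i)/h_i = -14/3, 5:
  3·m_0 + 10·m_1 + 2·m_2 = 6(Δ_1 - Δ_0) = 58
Natural end conditions: m_0 = m_2 = 0.
Solving the tridiagonal system: m_0 = 0, m_1 = 29/5, m_2 = 0.
On [4, 6], S(x) = -6 + 17/15·(x - 4) + 29/10·(x - 4)² - 29/60·(x - 4)³.
With (x - 4) = 3/2: S(11/2) = 19/32.

0.5938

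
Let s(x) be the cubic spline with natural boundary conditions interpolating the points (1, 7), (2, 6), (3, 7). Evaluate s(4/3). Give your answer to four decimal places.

6.5185

Put σ_i = s'' at the i-th knot. Here h = (1, 1) and Δ = (-1, 1), so the interior equations h_(i-1)·σ_(i-1) + 2(h_(i-1)+h_i)·σ_i + h_i·σ_(i+1) = 6(Δ_i − Δ_(i-1)) read
  1·σ_0 + 4·σ_1 + 1·σ_2 = 6(Δ_1 - Δ_0) = 12
Natural end conditions: σ_0 = σ_2 = 0.
Forward elimination and back-substitution give σ_0 = 0, σ_1 = 3, σ_2 = 0.
On [1, 2], s(x) = 7 - 3/2·(x - 1) + 0·(x - 1)² + 1/2·(x - 1)³.
With (x - 1) = 1/3: s(4/3) = 176/27.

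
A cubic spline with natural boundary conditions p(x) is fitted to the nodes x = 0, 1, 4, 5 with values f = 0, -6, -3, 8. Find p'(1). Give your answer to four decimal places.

With M_i denoting the second derivative at x_i, h_i = 1, 3, 1, and Δ_i = (y_(i+1) − y_i)/h_i = -6, 1, 11:
  1·M_0 + 8·M_1 + 3·M_2 = 6(Δ_1 - Δ_0) = 42
  3·M_1 + 8·M_2 + 1·M_3 = 6(Δ_2 - Δ_1) = 60
Natural end conditions: M_0 = M_3 = 0.
Solving the tridiagonal system: M_0 = 0, M_1 = 156/55, M_2 = 354/55, M_3 = 0.
On [1, 4], p'(x) = b_1 + 2c_1·(x - 1) + 3d_1·(x - 1)² with b_1 = Δ_1 - h_1(2M_1 + M_2)/6 = -278/55, c_1 = M_1/2 = 78/55, d_1 = (M_2 - M_1)/(6h_1) = 1/5. So p'(1) = -278/55.

-5.0545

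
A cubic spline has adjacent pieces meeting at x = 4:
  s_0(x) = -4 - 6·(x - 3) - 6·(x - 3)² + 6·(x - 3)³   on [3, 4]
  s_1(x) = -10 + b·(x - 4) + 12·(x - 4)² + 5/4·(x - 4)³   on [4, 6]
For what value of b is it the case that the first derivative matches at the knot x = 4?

s_0'(x) = -6 - 12·(x - 3) + 18·(x - 3)², so s_0'(4) = 0. On the right, s_1'(4) = b, so b = 0.

0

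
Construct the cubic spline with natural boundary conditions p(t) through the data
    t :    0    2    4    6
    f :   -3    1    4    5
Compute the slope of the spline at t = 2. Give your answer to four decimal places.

Write σ_i for p''(x_i). With h_i = 2, 2, 2 and divided differences Δ_i = 2, 3/2, 1/2, the continuity of p' gives the tridiagonal system
  2·σ_0 + 8·σ_1 + 2·σ_2 = 6(Δ_1 - Δ_0) = -3
  2·σ_1 + 8·σ_2 + 2·σ_3 = 6(Δ_2 - Δ_1) = -6
Natural end conditions: σ_0 = σ_3 = 0.
Solving the tridiagonal system: σ_0 = 0, σ_1 = -1/5, σ_2 = -7/10, σ_3 = 0.
On [2, 4], p'(t) = b_1 + 2c_1·(t - 2) + 3d_1·(t - 2)² with b_1 = Δ_1 - h_1(2σ_1 + σ_2)/6 = 28/15, c_1 = σ_1/2 = -1/10, d_1 = (σ_2 - σ_1)/(6h_1) = -1/24. So p'(2) = 28/15.

1.8667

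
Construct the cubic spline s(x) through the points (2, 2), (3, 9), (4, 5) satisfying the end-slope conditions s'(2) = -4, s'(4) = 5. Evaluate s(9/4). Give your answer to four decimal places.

2.4375

Write M_i for s''(x_i). With h_i = 1, 1 and divided differences Δ_i = 7, -4, the continuity of s' gives the tridiagonal system
  1·M_0 + 4·M_1 + 1·M_2 = 6(Δ_1 - Δ_0) = -66
Clamped end conditions give two more equations: 2h_0·M_0 + h_0·M_1 = 6(Δ_0 - s'(2)) = 66 and h_1·M_1 + 2h_1·M_2 = 6(s'(4) - Δ_1) = 54.
Hence M_0 = 54, M_1 = -42, M_2 = 48.
On [2, 3], s(x) = 2 - 4·(x - 2) + 27·(x - 2)² - 16·(x - 2)³.
With (x - 2) = 1/4: s(9/4) = 39/16.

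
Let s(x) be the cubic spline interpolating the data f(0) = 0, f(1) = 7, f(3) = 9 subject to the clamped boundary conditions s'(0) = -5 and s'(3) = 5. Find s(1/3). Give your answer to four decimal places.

Put σ_i = s'' at the i-th knot. Here h = (1, 2) and Δ = (7, 1), so the interior equations h_(i-1)·σ_(i-1) + 2(h_(i-1)+h_i)·σ_i + h_i·σ_(i+1) = 6(Δ_i − Δ_(i-1)) read
  1·σ_0 + 6·σ_1 + 2·σ_2 = 6(Δ_1 - Δ_0) = -36
Clamped end conditions give two more equations: 2h_0·σ_0 + h_0·σ_1 = 6(Δ_0 - s'(0)) = 72 and h_1·σ_1 + 2h_1·σ_2 = 6(s'(3) - Δ_1) = 24.
Solving the tridiagonal system: σ_0 = 136/3, σ_1 = -56/3, σ_2 = 46/3.
On [0, 1], s(x) = 0 - 5·x + 68/3·x² - 32/3·x³.
With x = 1/3: s(1/3) = 37/81.

0.4568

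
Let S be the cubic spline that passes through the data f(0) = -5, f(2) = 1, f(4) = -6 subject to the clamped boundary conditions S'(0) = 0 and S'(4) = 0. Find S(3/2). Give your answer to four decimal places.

Put σ_i = S'' at the i-th knot. Here h = (2, 2) and Δ = (3, -7/2), so the interior equations h_(i-1)·σ_(i-1) + 2(h_(i-1)+h_i)·σ_i + h_i·σ_(i+1) = 6(Δ_i − Δ_(i-1)) read
  2·σ_0 + 8·σ_1 + 2·σ_2 = 6(Δ_1 - Δ_0) = -39
Clamped end conditions give two more equations: 2h_0·σ_0 + h_0·σ_1 = 6(Δ_0 - S'(0)) = 18 and h_1·σ_1 + 2h_1·σ_2 = 6(S'(4) - Δ_1) = 21.
Hence σ_0 = 75/8, σ_1 = -39/4, σ_2 = 81/8.
On [0, 2], S(x) = -5 + 0·x + 75/16·x² - 51/32·x³.
With x = 3/2: S(3/2) = 43/256.

0.1680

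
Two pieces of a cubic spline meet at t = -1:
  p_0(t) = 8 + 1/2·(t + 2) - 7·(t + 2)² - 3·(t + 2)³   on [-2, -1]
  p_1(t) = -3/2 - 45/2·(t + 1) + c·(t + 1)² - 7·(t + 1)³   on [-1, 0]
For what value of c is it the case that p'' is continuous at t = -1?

p_0''(t) = -14 - 18·(t + 2), so p_0''(-1) = -32. On the right, p_1''(-1) = 2c, so c = -16.

-16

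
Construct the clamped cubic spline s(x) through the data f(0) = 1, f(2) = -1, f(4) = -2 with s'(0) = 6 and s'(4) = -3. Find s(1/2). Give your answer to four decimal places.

2.5508

Put m_i = s'' at the i-th knot. Here h = (2, 2) and Δ = (-1, -1/2), so the interior equations h_(i-1)·m_(i-1) + 2(h_(i-1)+h_i)·m_i + h_i·m_(i+1) = 6(Δ_i − Δ_(i-1)) read
  2·m_0 + 8·m_1 + 2·m_2 = 6(Δ_1 - Δ_0) = 3
Clamped end conditions give two more equations: 2h_0·m_0 + h_0·m_1 = 6(Δ_0 - s'(0)) = -42 and h_1·m_1 + 2h_1·m_2 = 6(s'(4) - Δ_1) = -15.
Hence m_0 = -105/8, m_1 = 21/4, m_2 = -51/8.
On [0, 2], s(x) = 1 + 6·x - 105/16·x² + 49/32·x³.
With x = 1/2: s(1/2) = 653/256.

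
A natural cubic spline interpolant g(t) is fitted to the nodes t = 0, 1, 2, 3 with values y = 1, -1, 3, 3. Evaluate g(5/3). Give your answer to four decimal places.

Put M_i = g'' at the i-th knot. Here h = (1, 1, 1) and Δ = (-2, 4, 0), so the interior equations h_(i-1)·M_(i-1) + 2(h_(i-1)+h_i)·M_i + h_i·M_(i+1) = 6(Δ_i − Δ_(i-1)) read
  1·M_0 + 4·M_1 + 1·M_2 = 6(Δ_1 - Δ_0) = 36
  1·M_1 + 4·M_2 + 1·M_3 = 6(Δ_2 - Δ_1) = -24
Natural end conditions: M_0 = M_3 = 0.
Solving the tridiagonal system: M_0 = 0, M_1 = 56/5, M_2 = -44/5, M_3 = 0.
On [1, 2], g(t) = -1 + 26/15·(t - 1) + 28/5·(t - 1)² - 10/3·(t - 1)³.
With (t - 1) = 2/3: g(5/3) = 671/405.

1.6568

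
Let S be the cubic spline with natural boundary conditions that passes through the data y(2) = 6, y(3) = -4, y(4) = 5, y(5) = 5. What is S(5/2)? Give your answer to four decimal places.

Let M_i = S''(x_i). Step sizes h_i = 1, 1, 1; slopes of the chords Δ_i = (y_(i+1) - y_i)/h_i = -10, 9, 0.
  1·M_0 + 4·M_1 + 1·M_2 = 6(Δ_1 - Δ_0) = 114
  1·M_1 + 4·M_2 + 1·M_3 = 6(Δ_2 - Δ_1) = -54
Natural end conditions: M_0 = M_3 = 0.
Solving the tridiagonal system: M_0 = 0, M_1 = 34, M_2 = -22, M_3 = 0.
On [2, 3], S(x) = 6 - 47/3·(x - 2) + 0·(x - 2)² + 17/3·(x - 2)³.
With (x - 2) = 1/2: S(5/2) = -9/8.

-1.1250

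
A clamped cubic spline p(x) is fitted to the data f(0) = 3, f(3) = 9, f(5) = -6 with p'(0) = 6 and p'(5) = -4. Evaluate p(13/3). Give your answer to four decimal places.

-1.7481

Write σ_i for p''(x_i). With h_i = 3, 2 and divided differences Δ_i = 2, -15/2, the continuity of p' gives the tridiagonal system
  3·σ_0 + 10·σ_1 + 2·σ_2 = 6(Δ_1 - Δ_0) = -57
Clamped end conditions give two more equations: 2h_0·σ_0 + h_0·σ_1 = 6(Δ_0 - p'(0)) = -24 and h_1·σ_1 + 2h_1·σ_2 = 6(p'(5) - Δ_1) = 21.
Solving: σ_0 = -3/10, σ_1 = -37/5, σ_2 = 179/20.
On [3, 5], p(x) = 9 - 111/20·(x - 3) - 37/10·(x - 3)² + 109/80·(x - 3)³.
With (x - 3) = 4/3: p(13/3) = -236/135.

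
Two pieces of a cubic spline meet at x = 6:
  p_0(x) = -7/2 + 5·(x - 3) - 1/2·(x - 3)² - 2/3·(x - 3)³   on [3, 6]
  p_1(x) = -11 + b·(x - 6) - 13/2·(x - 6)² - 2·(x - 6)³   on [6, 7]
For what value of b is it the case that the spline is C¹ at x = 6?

-16

p_0'(x) = 5 - 1·(x - 3) - 2·(x - 3)², so p_0'(6) = -16. On the right, p_1'(6) = b, so b = -16.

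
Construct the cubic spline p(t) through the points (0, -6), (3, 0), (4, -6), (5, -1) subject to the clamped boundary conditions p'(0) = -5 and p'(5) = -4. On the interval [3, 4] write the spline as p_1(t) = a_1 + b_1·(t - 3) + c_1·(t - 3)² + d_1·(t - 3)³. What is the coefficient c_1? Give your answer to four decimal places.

With m_i denoting the second derivative at x_i, h_i = 3, 1, 1, and Δ_i = (y_(i+1) − y_i)/h_i = 2, -6, 5:
  3·m_0 + 8·m_1 + 1·m_2 = 6(Δ_1 - Δ_0) = -48
  1·m_1 + 4·m_2 + 1·m_3 = 6(Δ_2 - Δ_1) = 66
Clamped end conditions give two more equations: 2h_0·m_0 + h_0·m_1 = 6(Δ_0 - p'(0)) = 42 and h_2·m_2 + 2h_2·m_3 = 6(p'(5) - Δ_2) = -54.
Hence m_0 = 426/29, m_1 = -446/29, m_2 = 898/29, m_3 = -1232/29.
On [3, 4], with p_1(t) = a_1 + b_1·(t - 3) + c_1·(t - 3)² + d_1·(t - 3)³: c_1 = m_1/2 = -223/29, d_1 = (m_2 - m_1)/(6h_1) = 224/29, b_1 = Δ_1 - h_1(2m_1 + m_2)/6 = -175/29.

-7.6897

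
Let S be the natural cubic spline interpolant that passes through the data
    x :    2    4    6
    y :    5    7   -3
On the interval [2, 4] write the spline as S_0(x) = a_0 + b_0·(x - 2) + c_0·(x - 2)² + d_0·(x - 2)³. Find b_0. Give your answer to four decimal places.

With m_i denoting the second derivative at x_i, h_i = 2, 2, and Δ_i = (y_(i+1) − y_i)/h_i = 1, -5:
  2·m_0 + 8·m_1 + 2·m_2 = 6(Δ_1 - Δ_0) = -36
Natural end conditions: m_0 = m_2 = 0.
Solving the tridiagonal system: m_0 = 0, m_1 = -9/2, m_2 = 0.
On [2, 4], with S_0(x) = a_0 + b_0·(x - 2) + c_0·(x - 2)² + d_0·(x - 2)³: c_0 = m_0/2 = 0, d_0 = (m_1 - m_0)/(6h_0) = -3/8, b_0 = Δ_0 - h_0(2m_0 + m_1)/6 = 5/2.

2.5000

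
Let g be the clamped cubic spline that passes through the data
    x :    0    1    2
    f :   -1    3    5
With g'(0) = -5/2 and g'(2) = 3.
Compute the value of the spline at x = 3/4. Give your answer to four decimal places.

1.6426

With M_i denoting the second derivative at x_i, h_i = 1, 1, and Δ_i = (y_(i+1) − y_i)/h_i = 4, 2:
  1·M_0 + 4·M_1 + 1·M_2 = 6(Δ_1 - Δ_0) = -12
Clamped end conditions give two more equations: 2h_0·M_0 + h_0·M_1 = 6(Δ_0 - g'(0)) = 39 and h_1·M_1 + 2h_1·M_2 = 6(g'(2) - Δ_1) = 6.
Hence M_0 = 101/4, M_1 = -23/2, M_2 = 35/4.
On [0, 1], g(x) = -1 - 5/2·x + 101/8·x² - 49/8·x³.
With x = 3/4: g(3/4) = 841/512.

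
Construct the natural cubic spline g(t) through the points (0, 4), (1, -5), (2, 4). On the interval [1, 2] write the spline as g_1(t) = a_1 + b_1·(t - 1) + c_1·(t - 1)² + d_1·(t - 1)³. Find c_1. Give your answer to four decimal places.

13.5000

Put m_i = g'' at the i-th knot. Here h = (1, 1) and Δ = (-9, 9), so the interior equations h_(i-1)·m_(i-1) + 2(h_(i-1)+h_i)·m_i + h_i·m_(i+1) = 6(Δ_i − Δ_(i-1)) read
  1·m_0 + 4·m_1 + 1·m_2 = 6(Δ_1 - Δ_0) = 108
Natural end conditions: m_0 = m_2 = 0.
Forward elimination and back-substitution give m_0 = 0, m_1 = 27, m_2 = 0.
On [1, 2], with g_1(t) = a_1 + b_1·(t - 1) + c_1·(t - 1)² + d_1·(t - 1)³: c_1 = m_1/2 = 27/2, d_1 = (m_2 - m_1)/(6h_1) = -9/2, b_1 = Δ_1 - h_1(2m_1 + m_2)/6 = 0.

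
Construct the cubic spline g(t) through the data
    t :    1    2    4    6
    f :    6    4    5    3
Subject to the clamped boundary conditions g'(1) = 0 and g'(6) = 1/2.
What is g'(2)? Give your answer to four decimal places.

-1.7391

Let M_i = g''(x_i). Step sizes h_i = 1, 2, 2; slopes of the chords Δ_i = (y_(i+1) - y_i)/h_i = -2, 1/2, -1.
  1·M_0 + 6·M_1 + 2·M_2 = 6(Δ_1 - Δ_0) = 15
  2·M_1 + 8·M_2 + 2·M_3 = 6(Δ_2 - Δ_1) = -9
Clamped end conditions give two more equations: 2h_0·M_0 + h_0·M_1 = 6(Δ_0 - g'(1)) = -12 and h_2·M_2 + 2h_2·M_3 = 6(g'(6) - Δ_2) = 9.
Hence M_0 = -196/23, M_1 = 116/23, M_2 = -155/46, M_3 = 181/46.
On [2, 4], g'(t) = b_1 + 2c_1·(t - 2) + 3d_1·(t - 2)² with b_1 = Δ_1 - h_1(2M_1 + M_2)/6 = -40/23, c_1 = M_1/2 = 58/23, d_1 = (M_2 - M_1)/(6h_1) = -129/184. So g'(2) = -40/23.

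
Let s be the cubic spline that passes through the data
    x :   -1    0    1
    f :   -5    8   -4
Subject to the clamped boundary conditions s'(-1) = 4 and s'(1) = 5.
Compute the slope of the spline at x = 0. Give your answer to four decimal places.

-1.5000

Let M_i = s''(x_i). Step sizes h_i = 1, 1; slopes of the chords Δ_i = (y_(i+1) - y_i)/h_i = 13, -12.
  1·M_0 + 4·M_1 + 1·M_2 = 6(Δ_1 - Δ_0) = -150
Clamped end conditions give two more equations: 2h_0·M_0 + h_0·M_1 = 6(Δ_0 - s'(-1)) = 54 and h_1·M_1 + 2h_1·M_2 = 6(s'(1) - Δ_1) = 102.
Solving the tridiagonal system: M_0 = 65, M_1 = -76, M_2 = 89.
On [0, 1], s'(x) = b_1 + 2c_1·x + 3d_1·x² with b_1 = Δ_1 - h_1(2M_1 + M_2)/6 = -3/2, c_1 = M_1/2 = -38, d_1 = (M_2 - M_1)/(6h_1) = 55/2. So s'(0) = -3/2.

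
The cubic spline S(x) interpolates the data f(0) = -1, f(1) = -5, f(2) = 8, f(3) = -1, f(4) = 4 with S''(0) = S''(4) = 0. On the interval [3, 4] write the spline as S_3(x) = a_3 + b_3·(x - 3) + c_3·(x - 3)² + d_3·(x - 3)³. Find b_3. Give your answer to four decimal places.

-6.2500

Put M_i = S'' at the i-th knot. Here h = (1, 1, 1, 1) and Δ = (-4, 13, -9, 5), so the interior equations h_(i-1)·M_(i-1) + 2(h_(i-1)+h_i)·M_i + h_i·M_(i+1) = 6(Δ_i − Δ_(i-1)) read
  1·M_0 + 4·M_1 + 1·M_2 = 6(Δ_1 - Δ_0) = 102
  1·M_1 + 4·M_2 + 1·M_3 = 6(Δ_2 - Δ_1) = -132
  1·M_2 + 4·M_3 + 1·M_4 = 6(Δ_3 - Δ_2) = 84
Natural end conditions: M_0 = M_4 = 0.
Solving: M_0 = 0, M_1 = 153/4, M_2 = -51, M_3 = 135/4, M_4 = 0.
On [3, 4], with S_3(x) = a_3 + b_3·(x - 3) + c_3·(x - 3)² + d_3·(x - 3)³: c_3 = M_3/2 = 135/8, d_3 = (M_4 - M_3)/(6h_3) = -45/8, b_3 = Δ_3 - h_3(2M_3 + M_4)/6 = -25/4.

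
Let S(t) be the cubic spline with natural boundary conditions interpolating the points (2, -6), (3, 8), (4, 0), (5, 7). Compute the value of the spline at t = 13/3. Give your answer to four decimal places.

With M_i denoting the second derivative at x_i, h_i = 1, 1, 1, and Δ_i = (y_(i+1) − y_i)/h_i = 14, -8, 7:
  1·M_0 + 4·M_1 + 1·M_2 = 6(Δ_1 - Δ_0) = -132
  1·M_1 + 4·M_2 + 1·M_3 = 6(Δ_2 - Δ_1) = 90
Natural end conditions: M_0 = M_3 = 0.
Hence M_0 = 0, M_1 = -206/5, M_2 = 164/5, M_3 = 0.
On [4, 5], S(t) = 0 - 59/15·(t - 4) + 82/5·(t - 4)² - 82/15·(t - 4)³.
With (t - 4) = 1/3: S(13/3) = 25/81.

0.3086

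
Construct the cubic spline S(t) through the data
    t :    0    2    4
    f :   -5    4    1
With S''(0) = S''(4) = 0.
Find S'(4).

-3

Let M_i = S''(x_i). Step sizes h_i = 2, 2; slopes of the chords Δ_i = (y_(i+1) - y_i)/h_i = 9/2, -3/2.
  2·M_0 + 8·M_1 + 2·M_2 = 6(Δ_1 - Δ_0) = -36
Natural end conditions: M_0 = M_2 = 0.
Hence M_0 = 0, M_1 = -9/2, M_2 = 0.
On [2, 4], S'(t) = b_1 + 2c_1·(t - 2) + 3d_1·(t - 2)² with b_1 = Δ_1 - h_1(2M_1 + M_2)/6 = 3/2, c_1 = M_1/2 = -9/4, d_1 = (M_2 - M_1)/(6h_1) = 3/8. So S'(4) = -3.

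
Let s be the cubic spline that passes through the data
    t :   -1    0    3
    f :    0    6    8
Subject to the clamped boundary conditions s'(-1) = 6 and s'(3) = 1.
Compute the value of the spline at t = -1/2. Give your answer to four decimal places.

Write m_i for s''(x_i). With h_i = 1, 3 and divided differences Δ_i = 6, 2/3, the continuity of s' gives the tridiagonal system
  1·m_0 + 8·m_1 + 3·m_2 = 6(Δ_1 - Δ_0) = -32
Clamped end conditions give two more equations: 2h_0·m_0 + h_0·m_1 = 6(Δ_0 - s'(-1)) = 0 and h_1·m_1 + 2h_1·m_2 = 6(s'(3) - Δ_1) = 2.
Forward elimination and back-substitution give m_0 = 11/4, m_1 = -11/2, m_2 = 37/12.
On [-1, 0], s(t) = 0 + 6·(t + 1) + 11/8·(t + 1)² - 11/8·(t + 1)³.
With (t + 1) = 1/2: s(-1/2) = 203/64.

3.1719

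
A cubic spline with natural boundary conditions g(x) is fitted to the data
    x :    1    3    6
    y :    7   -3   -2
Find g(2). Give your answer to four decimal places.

1.2000

Write M_i for g''(x_i). With h_i = 2, 3 and divided differences Δ_i = -5, 1/3, the continuity of g' gives the tridiagonal system
  2·M_0 + 10·M_1 + 3·M_2 = 6(Δ_1 - Δ_0) = 32
Natural end conditions: M_0 = M_2 = 0.
Hence M_0 = 0, M_1 = 16/5, M_2 = 0.
On [1, 3], g(x) = 7 - 91/15·(x - 1) + 0·(x - 1)² + 4/15·(x - 1)³.
With (x - 1) = 1: g(2) = 6/5.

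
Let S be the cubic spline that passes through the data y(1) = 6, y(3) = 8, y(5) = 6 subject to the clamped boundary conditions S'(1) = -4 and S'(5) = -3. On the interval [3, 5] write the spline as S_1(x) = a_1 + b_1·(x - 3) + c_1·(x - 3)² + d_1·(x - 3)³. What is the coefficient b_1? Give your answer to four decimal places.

1.7500

With σ_i denoting the second derivative at x_i, h_i = 2, 2, and Δ_i = (y_(i+1) − y_i)/h_i = 1, -1:
  2·σ_0 + 8·σ_1 + 2·σ_2 = 6(Δ_1 - Δ_0) = -12
Clamped end conditions give two more equations: 2h_0·σ_0 + h_0·σ_1 = 6(Δ_0 - S'(1)) = 30 and h_1·σ_1 + 2h_1·σ_2 = 6(S'(5) - Δ_1) = -12.
Hence σ_0 = 37/4, σ_1 = -7/2, σ_2 = -5/4.
On [3, 5], with S_1(x) = a_1 + b_1·(x - 3) + c_1·(x - 3)² + d_1·(x - 3)³: c_1 = σ_1/2 = -7/4, d_1 = (σ_2 - σ_1)/(6h_1) = 3/16, b_1 = Δ_1 - h_1(2σ_1 + σ_2)/6 = 7/4.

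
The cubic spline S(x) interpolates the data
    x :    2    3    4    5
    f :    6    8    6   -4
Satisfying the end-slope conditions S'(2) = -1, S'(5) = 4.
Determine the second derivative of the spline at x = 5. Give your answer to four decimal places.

54.5333

Put M_i = S'' at the i-th knot. Here h = (1, 1, 1) and Δ = (2, -2, -10), so the interior equations h_(i-1)·M_(i-1) + 2(h_(i-1)+h_i)·M_i + h_i·M_(i+1) = 6(Δ_i − Δ_(i-1)) read
  1·M_0 + 4·M_1 + 1·M_2 = 6(Δ_1 - Δ_0) = -24
  1·M_1 + 4·M_2 + 1·M_3 = 6(Δ_2 - Δ_1) = -48
Clamped end conditions give two more equations: 2h_0·M_0 + h_0·M_1 = 6(Δ_0 - S'(2)) = 18 and h_2·M_2 + 2h_2·M_3 = 6(S'(5) - Δ_2) = 84.
Forward elimination and back-substitution give M_0 = 152/15, M_1 = -34/15, M_2 = -376/15, M_3 = 818/15.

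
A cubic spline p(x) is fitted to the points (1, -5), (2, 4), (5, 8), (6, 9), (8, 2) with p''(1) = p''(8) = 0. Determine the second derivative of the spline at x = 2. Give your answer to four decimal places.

Write M_i for p''(x_i). With h_i = 1, 3, 1, 2 and divided differences Δ_i = 9, 4/3, 1, -7/2, the continuity of p' gives the tridiagonal system
  1·M_0 + 8·M_1 + 3·M_2 = 6(Δ_1 - Δ_0) = -46
  3·M_1 + 8·M_2 + 1·M_3 = 6(Δ_2 - Δ_1) = -2
  1·M_2 + 6·M_3 + 2·M_4 = 6(Δ_3 - Δ_2) = -27
Natural end conditions: M_0 = M_4 = 0.
Hence M_0 = 0, M_1 = -2207/322, M_2 = 474/161, M_3 = -1607/322, M_4 = 0.

-6.8540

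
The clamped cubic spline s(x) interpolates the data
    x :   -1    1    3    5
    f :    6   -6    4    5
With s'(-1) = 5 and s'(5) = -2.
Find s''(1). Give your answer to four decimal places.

Write M_i for s''(x_i). With h_i = 2, 2, 2 and divided differences Δ_i = -6, 5, 1/2, the continuity of s' gives the tridiagonal system
  2·M_0 + 8·M_1 + 2·M_2 = 6(Δ_1 - Δ_0) = 66
  2·M_1 + 8·M_2 + 2·M_3 = 6(Δ_2 - Δ_1) = -27
Clamped end conditions give two more equations: 2h_0·M_0 + h_0·M_1 = 6(Δ_0 - s'(-1)) = -66 and h_2·M_2 + 2h_2·M_3 = 6(s'(5) - Δ_2) = -15.
Forward elimination and back-substitution give M_0 = -739/30, M_1 = 244/15, M_2 = -223/30, M_3 = -1/30.

16.2667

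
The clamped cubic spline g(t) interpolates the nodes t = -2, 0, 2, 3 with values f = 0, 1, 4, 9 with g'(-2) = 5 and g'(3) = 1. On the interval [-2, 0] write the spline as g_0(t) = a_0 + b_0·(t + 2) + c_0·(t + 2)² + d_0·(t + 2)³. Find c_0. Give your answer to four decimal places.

-3.6739

With M_i denoting the second derivative at x_i, h_i = 2, 2, 1, and Δ_i = (y_(i+1) − y_i)/h_i = 1/2, 3/2, 5:
  2·M_0 + 8·M_1 + 2·M_2 = 6(Δ_1 - Δ_0) = 6
  2·M_1 + 6·M_2 + 1·M_3 = 6(Δ_2 - Δ_1) = 21
Clamped end conditions give two more equations: 2h_0·M_0 + h_0·M_1 = 6(Δ_0 - g'(-2)) = -27 and h_2·M_2 + 2h_2·M_3 = 6(g'(3) - Δ_2) = -24.
Solving the tridiagonal system: M_0 = -169/23, M_1 = 55/46, M_2 = 128/23, M_3 = -340/23.
On [-2, 0], with g_0(t) = a_0 + b_0·(t + 2) + c_0·(t + 2)² + d_0·(t + 2)³: c_0 = M_0/2 = -169/46, d_0 = (M_1 - M_0)/(6h_0) = 131/184, b_0 = Δ_0 - h_0(2M_0 + M_1)/6 = 5.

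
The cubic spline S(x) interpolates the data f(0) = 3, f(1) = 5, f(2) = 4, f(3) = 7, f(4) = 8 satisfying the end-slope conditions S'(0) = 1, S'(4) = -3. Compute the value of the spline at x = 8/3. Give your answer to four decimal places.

5.7222

Write M_i for S''(x_i). With h_i = 1, 1, 1, 1 and divided differences Δ_i = 2, -1, 3, 1, the continuity of S' gives the tridiagonal system
  1·M_0 + 4·M_1 + 1·M_2 = 6(Δ_1 - Δ_0) = -18
  1·M_1 + 4·M_2 + 1·M_3 = 6(Δ_2 - Δ_1) = 24
  1·M_2 + 4·M_3 + 1·M_4 = 6(Δ_3 - Δ_2) = -12
Clamped end conditions give two more equations: 2h_0·M_0 + h_0·M_1 = 6(Δ_0 - S'(0)) = 6 and h_3·M_3 + 2h_3·M_4 = 6(S'(4) - Δ_3) = -24.
Solving: M_0 = 29/4, M_1 = -17/2, M_2 = 35/4, M_3 = -5/2, M_4 = -43/4.
On [2, 3], S(x) = 4 + 1/2·(x - 2) + 35/8·(x - 2)² - 15/8·(x - 2)³.
With (x - 2) = 2/3: S(8/3) = 103/18.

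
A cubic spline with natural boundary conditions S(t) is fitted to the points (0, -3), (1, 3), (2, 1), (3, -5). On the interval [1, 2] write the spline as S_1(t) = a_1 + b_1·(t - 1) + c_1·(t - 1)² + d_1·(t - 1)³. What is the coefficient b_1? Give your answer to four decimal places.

Put σ_i = S'' at the i-th knot. Here h = (1, 1, 1) and Δ = (6, -2, -6), so the interior equations h_(i-1)·σ_(i-1) + 2(h_(i-1)+h_i)·σ_i + h_i·σ_(i+1) = 6(Δ_i − Δ_(i-1)) read
  1·σ_0 + 4·σ_1 + 1·σ_2 = 6(Δ_1 - Δ_0) = -48
  1·σ_1 + 4·σ_2 + 1·σ_3 = 6(Δ_2 - Δ_1) = -24
Natural end conditions: σ_0 = σ_3 = 0.
Solving: σ_0 = 0, σ_1 = -56/5, σ_2 = -16/5, σ_3 = 0.
On [1, 2], with S_1(t) = a_1 + b_1·(t - 1) + c_1·(t - 1)² + d_1·(t - 1)³: c_1 = σ_1/2 = -28/5, d_1 = (σ_2 - σ_1)/(6h_1) = 4/3, b_1 = Δ_1 - h_1(2σ_1 + σ_2)/6 = 34/15.

2.2667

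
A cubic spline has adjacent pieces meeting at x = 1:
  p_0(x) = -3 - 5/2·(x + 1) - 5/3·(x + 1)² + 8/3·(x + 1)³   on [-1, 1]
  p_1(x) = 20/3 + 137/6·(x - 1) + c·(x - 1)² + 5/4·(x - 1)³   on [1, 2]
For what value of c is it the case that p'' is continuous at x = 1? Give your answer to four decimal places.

14.3333

p_0''(x) = -10/3 + 16·(x + 1), so p_0''(1) = 86/3. On the right, p_1''(1) = 2c, so c = 43/3.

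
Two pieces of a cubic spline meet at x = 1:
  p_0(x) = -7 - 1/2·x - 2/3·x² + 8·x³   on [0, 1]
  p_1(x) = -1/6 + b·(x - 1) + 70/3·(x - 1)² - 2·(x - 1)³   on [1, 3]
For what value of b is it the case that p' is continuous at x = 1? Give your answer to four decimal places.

22.1667

p_0'(x) = -1/2 - 4/3·x + 24·x², so p_0'(1) = 133/6. On the right, p_1'(1) = b, so b = 133/6.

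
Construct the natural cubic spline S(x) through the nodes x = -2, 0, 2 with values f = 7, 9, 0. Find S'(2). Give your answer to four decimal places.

-5.8750

Put m_i = S'' at the i-th knot. Here h = (2, 2) and Δ = (1, -9/2), so the interior equations h_(i-1)·m_(i-1) + 2(h_(i-1)+h_i)·m_i + h_i·m_(i+1) = 6(Δ_i − Δ_(i-1)) read
  2·m_0 + 8·m_1 + 2·m_2 = 6(Δ_1 - Δ_0) = -33
Natural end conditions: m_0 = m_2 = 0.
Solving: m_0 = 0, m_1 = -33/8, m_2 = 0.
On [0, 2], S'(x) = b_1 + 2c_1·x + 3d_1·x² with b_1 = Δ_1 - h_1(2m_1 + m_2)/6 = -7/4, c_1 = m_1/2 = -33/16, d_1 = (m_2 - m_1)/(6h_1) = 11/32. So S'(2) = -47/8.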